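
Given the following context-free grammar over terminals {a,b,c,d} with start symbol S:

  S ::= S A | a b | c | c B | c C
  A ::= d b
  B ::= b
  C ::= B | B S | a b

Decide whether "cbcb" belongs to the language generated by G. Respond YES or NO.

CNF form of G:
  S -> S A | T2 T1 | T3 B | T3 C | c
  A -> T0 T1
  B -> b
  C -> B S | T2 T1 | b
  T0 -> d
  T1 -> b
  T2 -> a
  T3 -> c

Fill CYK table bottom-up:
  cell(0,0) c: {S,T3}  orig:{S}
  cell(1,1) b: {B,C,T1}  orig:{B,C}
  cell(2,2) c: {S,T3}  orig:{S}
  cell(3,3) b: {B,C,T1}  orig:{B,C}
  cell(0,1) cb: {S}
  cell(1,2) bc: {C}
  cell(2,3) cb: {S}
  cell(0,2) cbc: {S}
  cell(1,3) bcb: {C}
  cell(0,3) cbcb: {S}

S ∈ T[0,3] ⇒ YES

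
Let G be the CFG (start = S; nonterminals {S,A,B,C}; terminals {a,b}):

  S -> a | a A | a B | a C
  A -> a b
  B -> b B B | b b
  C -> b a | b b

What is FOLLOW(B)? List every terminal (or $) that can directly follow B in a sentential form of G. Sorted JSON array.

FIRST sets, iterate to fixpoint:
round 1:
  A via A→a b: +{a}
  B via B→b B B: +{b}
  C via C→b a: +{b}
  S via S→a: +{a}
  S: {a}  A: {a}  B: {b}  C: {b}
round 2: — fixpoint
  S: {a}  A: {a}  B: {b}  C: {b}

Compute FOLLOW by fixpoint:
FOLLOW(S) := {$}
round 1:
  B→b B B: FOLLOW(B) ⊇ FIRST(B) = {b}; new: +{b}
  S→a A: FOLLOW(A) ⊇ FOLLOW(S) ⊇ {$}; new: +{$}
  S→a B: FOLLOW(B) ⊇ FOLLOW(S) ⊇ {$}; new: +{$}
  S→a C: FOLLOW(C) ⊇ FOLLOW(S) ⊇ {$}; new: +{$}
  FOLLOW[S]={$}  FOLLOW[A]={$}  FOLLOW[B]={$,b}  FOLLOW[C]={$}
round 2: (no change)
  FOLLOW[S]={$}  FOLLOW[A]={$}  FOLLOW[B]={$,b}  FOLLOW[C]={$}

FOLLOW(B) = ["$", "b"]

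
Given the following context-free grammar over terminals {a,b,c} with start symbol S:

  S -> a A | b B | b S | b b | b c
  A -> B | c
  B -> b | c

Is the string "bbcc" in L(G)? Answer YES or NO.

Convert to CNF:
  S -> T0 A | T1 B | T1 S | T1 T1 | T1 T2
  A -> b | c
  B -> b | c
  T0 -> a
  T1 -> b
  T2 -> c

Fill CYK table bottom-up:
  T[0,0] 'b' = {A,B,T1}  orig:{A,B}
  T[1,1] 'b' = {A,B,T1}  orig:{A,B}
  T[2,2] 'c' = {A,B,T2}  orig:{A,B}
  T[3,3] 'c' = {A,B,T2}  orig:{A,B}
  T[0,1] 'bb' = {S}
  T[1,2] 'bc' = {S}
  T[2,3] 'cc' = ∅
  T[0,2] 'bbc' = {S}
  T[1,3] 'bcc' = ∅
  T[0,3] 'bbcc' = ∅

S ∉ T[0,3] ⇒ NO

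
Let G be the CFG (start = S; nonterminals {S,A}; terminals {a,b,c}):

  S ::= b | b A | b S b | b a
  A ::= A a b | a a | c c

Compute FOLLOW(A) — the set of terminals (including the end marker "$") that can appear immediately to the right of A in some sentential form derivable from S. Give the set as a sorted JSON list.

FIRST iteration:
iter 1:
  A via A→a a: +{a}
  A via A→c c: +{c}
  S via S→b: +{b}
  FIRST[S]={b}  FIRST[A]={a,c}
iter 2: — fixpoint
  FIRST[S]={b}  FIRST[A]={a,c}

FOLLOW iteration:
initialize: $ ∈ FOLLOW(S)
pass 1:
  A→A a b: FOLLOW(A) ⊇ FIRST(a) = {a}; new: +{a}
  S→b A: FOLLOW(A) ⊇ FOLLOW(S) ⊇ {$}; new: +{$}
  S→b S b: FOLLOW(S) ⊇ FIRST(b) = {b}; new: +{b}
  S: {$,b}  A: {$,a}
pass 2:
  S→b A: FOLLOW(A) ⊇ FOLLOW(S) ⊇ {$,b}; new: +{b}
  S: {$,b}  A: {$,a,b}
pass 3: (stable)
  S: {$,b}  A: {$,a,b}

FOLLOW(A) = ["$", "a", "b"]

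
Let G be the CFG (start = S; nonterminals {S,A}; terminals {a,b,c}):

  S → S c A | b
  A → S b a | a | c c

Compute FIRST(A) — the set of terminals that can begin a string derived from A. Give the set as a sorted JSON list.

FIRST iteration:
[1]
  A via A→a: +{a}
  A via A→c c: +{c}
  S via S→b: +{b}
  FIRST(S)={b}  FIRST(A)={a,c}
[2]
  A via A→S b a: +{b}
  FIRST(S)={b}  FIRST(A)={a,b,c}
[3] done
  FIRST(S)={b}  FIRST(A)={a,b,c}

FIRST(A) = ["a", "b", "c"]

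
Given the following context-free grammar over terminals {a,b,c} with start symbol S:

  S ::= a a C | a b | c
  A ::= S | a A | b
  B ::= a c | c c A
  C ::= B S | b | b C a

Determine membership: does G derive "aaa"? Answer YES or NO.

CNF form of G:
  S -> T0 T1 | T0 X6 | c
  A -> T0 A | T0 T1 | T0 X3 | b | c
  B -> T0 T2 | T2 X4
  C -> B S | T1 X5 | b
  T0 -> a
  T1 -> b
  T2 -> c
  X3 -> T0 C
  X4 -> T2 A
  X5 -> C T0
  X6 -> T0 C

Fill CYK table bottom-up:
  [0..0]={T0}  "a"  orig:{}
  [1..1]={T0}  "a"  orig:{}
  [2..2]={T0}  "a"  orig:{}
  [0..1]=∅  "aa"
  [1..2]=∅  "aa"
  [0..2]=∅  "aaa"

S ∉ T[0,2] ⇒ NO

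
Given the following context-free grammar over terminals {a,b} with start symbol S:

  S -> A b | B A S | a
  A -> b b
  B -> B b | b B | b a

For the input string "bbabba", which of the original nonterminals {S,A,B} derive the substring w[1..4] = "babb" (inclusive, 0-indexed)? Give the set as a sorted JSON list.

CNF form of G:
  S -> A T0 | B X2 | a
  A -> T0 T0
  B -> B T0 | T0 B | T0 T1
  T0 -> b
  T1 -> a
  X2 -> A S

CYK fill — only the sub-triangle for w[1..4]:
  T[1,1] 'b' = {T0}  orig:{}
  T[2,2] 'a' = {S,T1}  orig:{S}
  T[3,3] 'b' = {T0}  orig:{}
  T[4,4] 'b' = {T0}  orig:{}
  T[1,2] 'ba' = {B}
  T[2,3] 'ab' = ∅
  T[3,4] 'bb' = {A}
  T[1,3] 'bab' = {B}
  T[2,4] 'abb' = ∅
  T[1,4] 'babb' = {B}

Original NTs in T[1,4] deriving "babb": ["B"]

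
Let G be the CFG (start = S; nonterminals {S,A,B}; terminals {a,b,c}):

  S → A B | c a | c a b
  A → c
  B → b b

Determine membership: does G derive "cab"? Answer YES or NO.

Convert to CNF:
  S -> A B | T1 T2 | T1 X3
  A -> c
  B -> T0 T0
  T0 -> b
  T1 -> c
  T2 -> a
  X3 -> T2 T0

CYK table (by increasing span):
  [0..0]={A,T1}  "c"  orig:{A}
  [1..1]={T2}  "a"  orig:{}
  [2..2]={T0}  "b"  orig:{}
  [0..1]={S}  "ca"
  [1..2]={X3}  "ab"  orig:{}
  [0..2]={S}  "cab"

S ∈ T[0,2] ⇒ YES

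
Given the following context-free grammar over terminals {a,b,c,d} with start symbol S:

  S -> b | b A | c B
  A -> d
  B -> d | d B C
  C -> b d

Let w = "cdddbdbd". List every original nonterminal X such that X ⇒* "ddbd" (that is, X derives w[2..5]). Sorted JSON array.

Convert to CNF:
  S -> T1 A | T2 B | b
  A -> d
  B -> T0 X3 | d
  C -> T1 T0
  T0 -> d
  T1 -> b
  T2 -> c
  X3 -> B C

CYK table (by increasing span) (cells [i..j] with 2 ≤ i ≤ j ≤ 5 only):
  [2..2]={A,B,T0}  "d"  orig:{A,B}
  [3..3]={A,B,T0}  "d"  orig:{A,B}
  [4..4]={S,T1}  "b"  orig:{S}
  [5..5]={A,B,T0}  "d"  orig:{A,B}
  [2..3]=∅  "dd"
  [3..4]=∅  "db"
  [4..5]={C,S}  "bd"
  [2..4]=∅  "ddb"
  [3..5]={X3}  "dbd"  orig:{}
  [2..5]={B}  "ddbd"

Original NTs in T[2,5] deriving "ddbd": ["B"]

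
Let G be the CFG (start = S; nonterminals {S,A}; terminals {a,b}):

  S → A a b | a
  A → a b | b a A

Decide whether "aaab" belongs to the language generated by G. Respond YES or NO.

Convert to CNF:
  S -> A X3 | a
  A -> T0 T1 | T1 X2
  T0 -> a
  T1 -> b
  X2 -> T0 A
  X3 -> T0 T1

CYK fill:
  [0..0]={S,T0}  "a"  orig:{S}
  [1..1]={S,T0}  "a"  orig:{S}
  [2..2]={S,T0}  "a"  orig:{S}
  [3..3]={T1}  "b"  orig:{}
  [0..1]=∅  "aa"
  [1..2]=∅  "aa"
  [2..3]={A,X3}  "ab"  orig:{A}
  [0..2]=∅  "aaa"
  [1..3]={X2}  "aab"  orig:{}
  [0..3]=∅  "aaab"

S ∉ T[0,3] ⇒ NO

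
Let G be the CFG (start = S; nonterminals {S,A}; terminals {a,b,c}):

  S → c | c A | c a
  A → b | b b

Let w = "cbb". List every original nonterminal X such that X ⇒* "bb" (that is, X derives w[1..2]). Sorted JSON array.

Convert to CNF:
  S -> T1 A | T1 T2 | c
  A -> T0 T0 | b
  T0 -> b
  T1 -> c
  T2 -> a

Fill CYK table bottom-up (cells [i..j] with 1 ≤ i ≤ j ≤ 2 only):
  [1..1]={A,T0}  "b"  orig:{A}
  [2..2]={A,T0}  "b"  orig:{A}
  [1..2]={A}  "bb"

Original NTs in T[1,2] deriving "bb": ["A"]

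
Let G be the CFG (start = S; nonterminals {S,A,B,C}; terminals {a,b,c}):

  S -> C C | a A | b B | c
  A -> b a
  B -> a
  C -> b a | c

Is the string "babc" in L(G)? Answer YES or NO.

CNF form of G:
  S -> C C | T0 B | T1 A | c
  A -> T0 T1
  B -> a
  C -> T0 T1 | c
  T0 -> b
  T1 -> a

CYK fill:
  [0..0]={T0}  "b"  orig:{}
  [1..1]={B,T1}  "a"  orig:{B}
  [2..2]={T0}  "b"  orig:{}
  [3..3]={C,S}  "c"
  [0..1]={A,C,S}  "ba"
  [1..2]=∅  "ab"
  [2..3]=∅  "bc"
  [0..2]=∅  "bab"
  [1..3]=∅  "abc"
  [0..3]=∅  "babc"

S ∉ T[0,3] ⇒ NO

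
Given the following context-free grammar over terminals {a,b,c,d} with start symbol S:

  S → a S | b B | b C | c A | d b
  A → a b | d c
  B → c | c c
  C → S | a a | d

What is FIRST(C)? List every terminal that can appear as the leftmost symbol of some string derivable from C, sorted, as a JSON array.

Compute FIRST by fixpoint:
pass 1:
  A via A→a b: +{a}
  A via A→d c: +{d}
  B via B→c: +{c}
  C via C→a a: +{a}
  C via C→d: +{d}
  S via S→a S: +{a}
  S via S→b B: +{b}
  S via S→c A: +{c}
  S via S→d b: +{d}
  S: {a,b,c,d}  A: {a,d}  B: {c}  C: {a,d}
pass 2:
  C via C→S: +{b,c}
  S: {a,b,c,d}  A: {a,d}  B: {c}  C: {a,b,c,d}
pass 3: done
  S: {a,b,c,d}  A: {a,d}  B: {c}  C: {a,b,c,d}

FIRST(C) = ["a", "b", "c", "d"]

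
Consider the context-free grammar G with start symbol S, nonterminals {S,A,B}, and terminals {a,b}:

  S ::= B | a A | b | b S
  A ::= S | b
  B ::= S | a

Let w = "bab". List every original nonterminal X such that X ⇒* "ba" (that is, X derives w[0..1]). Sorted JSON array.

CNF form of G:
  S -> T0 A | T1 S | a | b
  A -> T0 A | T1 S | a | b
  B -> T0 A | T1 S | a | b
  T0 -> a
  T1 -> b

Fill CYK table bottom-up, restricted to cells inside w[0..1]:
  [0..0]={A,B,S,T1}  "b"  orig:{A,B,S}
  [1..1]={A,B,S,T0}  "a"  orig:{A,B,S}
  [0..1]={A,B,S}  "ba"

Original NTs in T[0,1] deriving "ba": ["A", "B", "S"]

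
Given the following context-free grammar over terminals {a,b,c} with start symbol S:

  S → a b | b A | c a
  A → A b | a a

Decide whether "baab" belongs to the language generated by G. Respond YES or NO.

Convert to CNF:
  S -> T0 A | T1 T0 | T2 T1
  A -> A T0 | T1 T1
  T0 -> b
  T1 -> a
  T2 -> c

CYK fill:
  [0..0]={T0}  "b"  orig:{}
  [1..1]={T1}  "a"  orig:{}
  [2..2]={T1}  "a"  orig:{}
  [3..3]={T0}  "b"  orig:{}
  [0..1]=∅  "ba"
  [1..2]={A}  "aa"
  [2..3]={S}  "ab"
  [0..2]={S}  "baa"
  [1..3]={A}  "aab"
  [0..3]={S}  "baab"

S ∈ T[0,3] ⇒ YES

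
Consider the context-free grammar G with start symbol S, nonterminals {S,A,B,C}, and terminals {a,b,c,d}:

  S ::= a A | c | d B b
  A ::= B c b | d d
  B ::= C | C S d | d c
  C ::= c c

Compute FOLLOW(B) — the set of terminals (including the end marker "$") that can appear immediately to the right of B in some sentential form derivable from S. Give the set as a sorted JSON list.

Compute FIRST by fixpoint:
[1]
  A via A→d d: +{d}
  B via B→d c: +{d}
  C via C→c c: +{c}
  S via S→a A: +{a}
  S via S→c: +{c}
  S via S→d B b: +{d}
  S: {a,c,d}  A: {d}  B: {d}  C: {c}
[2]
  B via B→C: +{c}
  S: {a,c,d}  A: {d}  B: {c,d}  C: {c}
[3]
  A via A→B c b: +{c}
  S: {a,c,d}  A: {c,d}  B: {c,d}  C: {c}
[4] (stable)
  S: {a,c,d}  A: {c,d}  B: {c,d}  C: {c}

Compute FOLLOW by fixpoint:
initialize: $ ∈ FOLLOW(S)
iter 1:
  A→B c b: FOLLOW(B) ⊇ FIRST(c) = {c}; new: +{c}
  B→C: FOLLOW(C) ⊇ FOLLOW(B) ⊇ {c}; new: +{c}
  B→C S d: FOLLOW(C) ⊇ FIRST(S) = {a,c,d}; new: +{a,d}
  B→C S d: FOLLOW(S) ⊇ FIRST(d) = {d}; new: +{d}
  S→a A: FOLLOW(A) ⊇ FOLLOW(S) ⊇ {$,d}; new: +{$,d}
  S→d B b: FOLLOW(B) ⊇ FIRST(b) = {b}; new: +{b}
  FOLLOW[S]={$,d}  FOLLOW[A]={$,d}  FOLLOW[B]={b,c}  FOLLOW[C]={a,c,d}
iter 2:
  B→C: FOLLOW(C) ⊇ FOLLOW(B) ⊇ {b,c}; new: +{b}
  FOLLOW[S]={$,d}  FOLLOW[A]={$,d}  FOLLOW[B]={b,c}  FOLLOW[C]={a,b,c,d}
iter 3: (stable)
  FOLLOW[S]={$,d}  FOLLOW[A]={$,d}  FOLLOW[B]={b,c}  FOLLOW[C]={a,b,c,d}

FOLLOW(B) = ["b", "c"]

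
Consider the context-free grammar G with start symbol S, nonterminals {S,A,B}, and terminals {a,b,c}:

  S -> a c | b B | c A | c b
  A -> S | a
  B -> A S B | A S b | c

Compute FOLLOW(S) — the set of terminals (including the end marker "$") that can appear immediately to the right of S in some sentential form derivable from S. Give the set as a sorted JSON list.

FIRST sets, iterate to fixpoint:
round 1:
  A via A→a: +{a}
  B via B→A S B: +{a}
  B via B→c: +{c}
  S via S→a c: +{a}
  S via S→b B: +{b}
  S via S→c A: +{c}
  FIRST[S]={a,b,c}  FIRST[A]={a}  FIRST[B]={a,c}
round 2:
  A via A→S: +{b,c}
  B via B→A S B: +{b}
  FIRST[S]={a,b,c}  FIRST[A]={a,b,c}  FIRST[B]={a,b,c}
round 3: done
  FIRST[S]={a,b,c}  FIRST[A]={a,b,c}  FIRST[B]={a,b,c}

FOLLOW iteration:
initialize: $ ∈ FOLLOW(S)
[1]
  B→A S B: FOLLOW(A) ⊇ FIRST(S) = {a,b,c}; new: +{a,b,c}
  B→A S B: FOLLOW(S) ⊇ FIRST(B) = {a,b,c}; new: +{a,b,c}
  S→b B: FOLLOW(B) ⊇ FOLLOW(S) ⊇ {$,a,b,c}; new: +{$,a,b,c}
  S→c A: FOLLOW(A) ⊇ FOLLOW(S) ⊇ {$,a,b,c}; new: +{$}
  S: {$,a,b,c}  A: {$,a,b,c}  B: {$,a,b,c}
[2] — fixpoint
  S: {$,a,b,c}  A: {$,a,b,c}  B: {$,a,b,c}

FOLLOW(S) = ["$", "a", "b", "c"]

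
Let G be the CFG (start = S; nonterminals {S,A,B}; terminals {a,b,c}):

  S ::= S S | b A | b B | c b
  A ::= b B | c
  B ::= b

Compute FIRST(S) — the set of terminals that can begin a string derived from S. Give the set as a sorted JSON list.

FIRST iteration:
iter 1:
  A via A→b B: +{b}
  A via A→c: +{c}
  B via B→b: +{b}
  S via S→b A: +{b}
  S via S→c b: +{c}
  FIRST[S]={b,c}  FIRST[A]={b,c}  FIRST[B]={b}
iter 2: done
  FIRST[S]={b,c}  FIRST[A]={b,c}  FIRST[B]={b}

FIRST(S) = ["b", "c"]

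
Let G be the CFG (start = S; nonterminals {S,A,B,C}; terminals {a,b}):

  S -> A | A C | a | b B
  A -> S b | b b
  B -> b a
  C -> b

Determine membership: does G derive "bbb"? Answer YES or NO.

CNF form of G:
  S -> A C | S T0 | T0 B | T0 T0 | a
  A -> S T0 | T0 T0
  B -> T0 T1
  C -> b
  T0 -> b
  T1 -> a

CYK fill:
  T[0,0] 'b' = {C,T0}  orig:{C}
  T[1,1] 'b' = {C,T0}  orig:{C}
  T[2,2] 'b' = {C,T0}  orig:{C}
  T[0,1] 'bb' = {A,S}
  T[1,2] 'bb' = {A,S}
  T[0,2] 'bbb' = {A,S}

S ∈ T[0,2] ⇒ YES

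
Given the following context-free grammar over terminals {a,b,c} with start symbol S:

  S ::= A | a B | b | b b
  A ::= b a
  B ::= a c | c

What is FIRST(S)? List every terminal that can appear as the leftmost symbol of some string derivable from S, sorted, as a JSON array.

FIRST iteration:
pass 1:
  A via A→b a: +{b}
  B via B→a c: +{a}
  B via B→c: +{c}
  S via S→A: +{b}
  S via S→a B: +{a}
  FIRST(S)={a,b}  FIRST(A)={b}  FIRST(B)={a,c}
pass 2: (stable)
  FIRST(S)={a,b}  FIRST(A)={b}  FIRST(B)={a,c}

FIRST(S) = ["a", "b"]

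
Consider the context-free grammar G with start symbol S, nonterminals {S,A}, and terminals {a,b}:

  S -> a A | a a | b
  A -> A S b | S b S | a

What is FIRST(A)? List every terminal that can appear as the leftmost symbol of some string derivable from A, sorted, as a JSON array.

FIRST iteration:
iter 1:
  A via A→a: +{a}
  S via S→a A: +{a}
  S via S→b: +{b}
  FIRST(S)={a,b}  FIRST(A)={a}
iter 2:
  A via A→S b S: +{b}
  FIRST(S)={a,b}  FIRST(A)={a,b}
iter 3: (no change)
  FIRST(S)={a,b}  FIRST(A)={a,b}

FIRST(A) = ["a", "b"]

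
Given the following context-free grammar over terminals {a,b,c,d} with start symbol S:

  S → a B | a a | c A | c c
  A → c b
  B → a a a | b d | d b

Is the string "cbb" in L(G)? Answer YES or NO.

CNF form of G:
  S -> T0 A | T0 T0 | T2 B | T2 T2
  A -> T0 T1
  B -> T1 T3 | T2 X4 | T3 T1
  T0 -> c
  T1 -> b
  T2 -> a
  T3 -> d
  X4 -> T2 T2

Fill CYK table bottom-up:
  [0..0]={T0}  "c"  orig:{}
  [1..1]={T1}  "b"  orig:{}
  [2..2]={T1}  "b"  orig:{}
  [0..1]={A}  "cb"
  [1..2]=∅  "bb"
  [0..2]=∅  "cbb"

S ∉ T[0,2] ⇒ NO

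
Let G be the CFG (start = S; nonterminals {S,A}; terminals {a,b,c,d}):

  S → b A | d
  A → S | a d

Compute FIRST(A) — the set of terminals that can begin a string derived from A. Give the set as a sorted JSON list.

FIRST iteration:
[1]
  A via A→a d: +{a}
  S via S→b A: +{b}
  S via S→d: +{d}
  FIRST[S]={b,d}  FIRST[A]={a}
[2]
  A via A→S: +{b,d}
  FIRST[S]={b,d}  FIRST[A]={a,b,d}
[3] done
  FIRST[S]={b,d}  FIRST[A]={a,b,d}

FIRST(A) = ["a", "b", "d"]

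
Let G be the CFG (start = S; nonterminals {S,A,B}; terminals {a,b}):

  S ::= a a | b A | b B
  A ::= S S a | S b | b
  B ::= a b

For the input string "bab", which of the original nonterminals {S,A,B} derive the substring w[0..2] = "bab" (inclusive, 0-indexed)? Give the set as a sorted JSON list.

Convert to CNF:
  S -> T0 T0 | T1 A | T1 B
  A -> S T1 | S X2 | b
  B -> T0 T1
  T0 -> a
  T1 -> b
  X2 -> S T0

CYK fill (cells [i..j] with 0 ≤ i ≤ j ≤ 2 only):
  T[0,0] 'b' = {A,T1}  orig:{A}
  T[1,1] 'a' = {T0}  orig:{}
  T[2,2] 'b' = {A,T1}  orig:{A}
  T[0,1] 'ba' = ∅
  T[1,2] 'ab' = {B}
  T[0,2] 'bab' = {S}

Original NTs in T[0,2] deriving "bab": ["S"]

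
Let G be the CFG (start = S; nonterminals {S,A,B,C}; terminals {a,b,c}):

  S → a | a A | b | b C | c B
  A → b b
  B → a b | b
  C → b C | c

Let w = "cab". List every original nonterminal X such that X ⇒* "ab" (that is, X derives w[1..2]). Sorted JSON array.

CNF form of G:
  S -> T0 C | T1 A | T2 B | a | b
  A -> T0 T0
  B -> T1 T0 | b
  C -> T0 C | c
  T0 -> b
  T1 -> a
  T2 -> c

CYK fill (cells [i..j] with 1 ≤ i ≤ j ≤ 2 only):
  T[1,1] 'a' = {S,T1}  orig:{S}
  T[2,2] 'b' = {B,S,T0}  orig:{B,S}
  T[1,2] 'ab' = {B}

Original NTs in T[1,2] deriving "ab": ["B"]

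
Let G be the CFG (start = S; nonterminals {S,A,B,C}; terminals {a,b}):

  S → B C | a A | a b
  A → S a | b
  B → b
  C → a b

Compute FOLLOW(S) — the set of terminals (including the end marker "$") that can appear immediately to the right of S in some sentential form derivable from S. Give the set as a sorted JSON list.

FIRST sets, iterate to fixpoint:
iter 1:
  A via A→b: +{b}
  B via B→b: +{b}
  C via C→a b: +{a}
  S via S→B C: +{b}
  S via S→a A: +{a}
  S: {a,b}  A: {b}  B: {b}  C: {a}
iter 2:
  A via A→S a: +{a}
  S: {a,b}  A: {a,b}  B: {b}  C: {a}
iter 3: — fixpoint
  S: {a,b}  A: {a,b}  B: {b}  C: {a}

Compute FOLLOW by fixpoint:
seed FOLLOW(S) with $
pass 1:
  A→S a: FOLLOW(S) ⊇ FIRST(a) = {a}; new: +{a}
  S→B C: FOLLOW(B) ⊇ FIRST(C) = {a}; new: +{a}
  S→B C: FOLLOW(C) ⊇ FOLLOW(S) ⊇ {$,a}; new: +{$,a}
  S→a A: FOLLOW(A) ⊇ FOLLOW(S) ⊇ {$,a}; new: +{$,a}
  FOLLOW[S]={$,a}  FOLLOW[A]={$,a}  FOLLOW[B]={a}  FOLLOW[C]={$,a}
pass 2: (stable)
  FOLLOW[S]={$,a}  FOLLOW[A]={$,a}  FOLLOW[B]={a}  FOLLOW[C]={$,a}

FOLLOW(S) = ["$", "a"]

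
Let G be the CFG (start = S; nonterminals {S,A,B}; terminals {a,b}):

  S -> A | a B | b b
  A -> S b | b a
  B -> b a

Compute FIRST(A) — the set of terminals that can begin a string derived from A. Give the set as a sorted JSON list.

FIRST sets, iterate to fixpoint:
round 1:
  A via A→b a: +{b}
  B via B→b a: +{b}
  S via S→A: +{b}
  S via S→a B: +{a}
  S: {a,b}  A: {b}  B: {b}
round 2:
  A via A→S b: +{a}
  S: {a,b}  A: {a,b}  B: {b}
round 3: (stable)
  S: {a,b}  A: {a,b}  B: {b}

FIRST(A) = ["a", "b"]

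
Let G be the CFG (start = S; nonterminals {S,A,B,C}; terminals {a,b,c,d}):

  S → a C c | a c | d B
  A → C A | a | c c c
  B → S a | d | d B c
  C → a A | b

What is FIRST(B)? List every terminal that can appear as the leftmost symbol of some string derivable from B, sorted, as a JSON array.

Compute FIRST by fixpoint:
pass 1:
  A via A→a: +{a}
  A via A→c c c: +{c}
  B via B→d: +{d}
  C via C→a A: +{a}
  C via C→b: +{b}
  S via S→a C c: +{a}
  S via S→d B: +{d}
  FIRST[S]={a,d}  FIRST[A]={a,c}  FIRST[B]={d}  FIRST[C]={a,b}
pass 2:
  A via A→C A: +{b}
  B via B→S a: +{a}
  FIRST[S]={a,d}  FIRST[A]={a,b,c}  FIRST[B]={a,d}  FIRST[C]={a,b}
pass 3: (no change)
  FIRST[S]={a,d}  FIRST[A]={a,b,c}  FIRST[B]={a,d}  FIRST[C]={a,b}

FIRST(B) = ["a", "d"]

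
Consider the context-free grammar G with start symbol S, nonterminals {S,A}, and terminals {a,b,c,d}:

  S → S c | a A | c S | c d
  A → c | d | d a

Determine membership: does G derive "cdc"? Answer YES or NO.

Convert to CNF:
  S -> S T2 | T1 A | T2 S | T2 T0
  A -> T0 T1 | c | d
  T0 -> d
  T1 -> a
  T2 -> c

CYK fill:
  [0..0]={A,T2}  "c"  orig:{A}
  [1..1]={A,T0}  "d"  orig:{A}
  [2..2]={A,T2}  "c"  orig:{A}
  [0..1]={S}  "cd"
  [1..2]=∅  "dc"
  [0..2]={S}  "cdc"

S ∈ T[0,2] ⇒ YES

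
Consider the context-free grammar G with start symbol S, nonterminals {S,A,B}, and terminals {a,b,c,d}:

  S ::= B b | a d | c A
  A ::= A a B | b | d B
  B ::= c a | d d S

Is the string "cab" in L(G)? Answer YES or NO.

Convert to CNF:
  S -> B T3 | T0 T1 | T2 A
  A -> A X4 | T1 B | b
  B -> T1 X5 | T2 T0
  T0 -> a
  T1 -> d
  T2 -> c
  T3 -> b
  X4 -> T0 B
  X5 -> T1 S

CYK table (by increasing span):
  T[0,0] 'c' = {T2}  orig:{}
  T[1,1] 'a' = {T0}  orig:{}
  T[2,2] 'b' = {A,T3}  orig:{A}
  T[0,1] 'ca' = {B}
  T[1,2] 'ab' = ∅
  T[0,2] 'cab' = {S}

S ∈ T[0,2] ⇒ YES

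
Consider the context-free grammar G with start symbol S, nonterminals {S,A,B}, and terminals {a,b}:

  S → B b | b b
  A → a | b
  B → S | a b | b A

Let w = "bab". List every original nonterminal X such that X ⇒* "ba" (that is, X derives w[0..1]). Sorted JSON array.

Convert to CNF:
  S -> B T0 | T0 T0
  A -> a | b
  B -> B T0 | T0 A | T0 T0 | T1 T0
  T0 -> b
  T1 -> a

CYK fill (cells [i..j] with 0 ≤ i ≤ j ≤ 1 only):
  T[0,0] 'b' = {A,T0}  orig:{A}
  T[1,1] 'a' = {A,T1}  orig:{A}
  T[0,1] 'ba' = {B}

Original NTs in T[0,1] deriving "ba": ["B"]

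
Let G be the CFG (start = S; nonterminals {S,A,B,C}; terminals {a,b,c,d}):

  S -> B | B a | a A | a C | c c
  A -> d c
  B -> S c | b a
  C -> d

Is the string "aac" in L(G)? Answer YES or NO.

Convert to CNF:
  S -> B T3 | S T1 | T1 T1 | T2 T3 | T3 A | T3 C
  A -> T0 T1
  B -> S T1 | T2 T3
  C -> d
  T0 -> d
  T1 -> c
  T2 -> b
  T3 -> a

Fill CYK table bottom-up:
  T[0,0] 'a' = {T3}  orig:{}
  T[1,1] 'a' = {T3}  orig:{}
  T[2,2] 'c' = {T1}  orig:{}
  T[0,1] 'aa' = ∅
  T[1,2] 'ac' = ∅
  T[0,2] 'aac' = ∅

S ∉ T[0,2] ⇒ NO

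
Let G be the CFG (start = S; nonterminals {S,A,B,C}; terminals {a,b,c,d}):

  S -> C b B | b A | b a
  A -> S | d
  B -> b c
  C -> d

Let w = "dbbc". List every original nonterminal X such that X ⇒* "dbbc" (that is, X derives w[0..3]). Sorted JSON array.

CNF form of G:
  S -> C X4 | T0 A | T0 T1
  A -> C X3 | T0 A | T0 T1 | d
  B -> T0 T2
  C -> d
  T0 -> b
  T1 -> a
  T2 -> c
  X3 -> T0 B
  X4 -> T0 B

Fill CYK table bottom-up (cells [i..j] with 0 ≤ i ≤ j ≤ 3 only):
  T[0,0] 'd' = {A,C}
  T[1,1] 'b' = {T0}  orig:{}
  T[2,2] 'b' = {T0}  orig:{}
  T[3,3] 'c' = {T2}  orig:{}
  T[0,1] 'db' = ∅
  T[1,2] 'bb' = ∅
  T[2,3] 'bc' = {B}
  T[0,2] 'dbb' = ∅
  T[1,3] 'bbc' = {X3,X4}  orig:{}
  T[0,3] 'dbbc' = {A,S}

Original NTs in T[0,3] deriving "dbbc": ["A", "S"]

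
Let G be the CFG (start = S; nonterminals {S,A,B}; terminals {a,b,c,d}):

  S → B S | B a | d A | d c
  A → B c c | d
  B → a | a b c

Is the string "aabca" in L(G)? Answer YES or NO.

CNF form of G:
  S -> B S | B T1 | T3 A | T3 T0
  A -> B X4 | d
  B -> T1 X5 | a
  T0 -> c
  T1 -> a
  T2 -> b
  T3 -> d
  X4 -> T0 T0
  X5 -> T2 T0

CYK fill:
  cell(0,0) a: {B,T1}  orig:{B}
  cell(1,1) a: {B,T1}  orig:{B}
  cell(2,2) b: {T2}  orig:{}
  cell(3,3) c: {T0}  orig:{}
  cell(4,4) a: {B,T1}  orig:{B}
  cell(0,1) aa: {S}
  cell(1,2) ab: ∅
  cell(2,3) bc: {X5}  orig:{}
  cell(3,4) ca: ∅
  cell(0,2) aab: ∅
  cell(1,3) abc: {B}
  cell(2,4) bca: ∅
  cell(0,3) aabc: ∅
  cell(1,4) abca: {S}
  cell(0,4) aabca: {S}

S ∈ T[0,4] ⇒ YES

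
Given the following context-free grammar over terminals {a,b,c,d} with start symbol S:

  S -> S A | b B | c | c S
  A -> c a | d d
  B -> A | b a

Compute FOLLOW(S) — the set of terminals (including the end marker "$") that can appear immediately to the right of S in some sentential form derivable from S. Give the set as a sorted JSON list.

Compute FIRST by fixpoint:
pass 1:
  A via A→c a: +{c}
  A via A→d d: +{d}
  B via B→A: +{c,d}
  B via B→b a: +{b}
  S via S→b B: +{b}
  S via S→c: +{c}
  FIRST[S]={b,c}  FIRST[A]={c,d}  FIRST[B]={b,c,d}
pass 2: — fixpoint
  FIRST[S]={b,c}  FIRST[A]={c,d}  FIRST[B]={b,c,d}

FOLLOW iteration:
seed FOLLOW(S) with $
pass 1:
  S→S A: FOLLOW(S) ⊇ FIRST(A) = {c,d}; new: +{c,d}
  S→S A: FOLLOW(A) ⊇ FOLLOW(S) ⊇ {$,c,d}; new: +{$,c,d}
  S→b B: FOLLOW(B) ⊇ FOLLOW(S) ⊇ {$,c,d}; new: +{$,c,d}
  S: {$,c,d}  A: {$,c,d}  B: {$,c,d}
pass 2: done
  S: {$,c,d}  A: {$,c,d}  B: {$,c,d}

FOLLOW(S) = ["$", "c", "d"]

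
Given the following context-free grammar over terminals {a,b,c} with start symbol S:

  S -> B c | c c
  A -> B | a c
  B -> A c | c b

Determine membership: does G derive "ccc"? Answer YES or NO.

CNF form of G:
  S -> B T0 | T0 T0
  A -> A T0 | T0 T2 | T1 T0
  B -> A T0 | T0 T2
  T0 -> c
  T1 -> a
  T2 -> b

Fill CYK table bottom-up:
  [0..0]={T0}  "c"  orig:{}
  [1..1]={T0}  "c"  orig:{}
  [2..2]={T0}  "c"  orig:{}
  [0..1]={S}  "cc"
  [1..2]={S}  "cc"
  [0..2]=∅  "ccc"

S ∉ T[0,2] ⇒ NO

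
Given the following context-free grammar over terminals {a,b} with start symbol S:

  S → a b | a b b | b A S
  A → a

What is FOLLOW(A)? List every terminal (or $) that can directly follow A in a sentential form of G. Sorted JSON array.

FIRST iteration:
pass 1:
  A via A→a: +{a}
  S via S→a b: +{a}
  S via S→b A S: +{b}
  FIRST[S]={a,b}  FIRST[A]={a}
pass 2: done
  FIRST[S]={a,b}  FIRST[A]={a}

FOLLOW sets:
seed FOLLOW(S) with $
iter 1:
  S→b A S: FOLLOW(A) ⊇ FIRST(S) = {a,b}; new: +{a,b}
  S: {$}  A: {a,b}
iter 2: (stable)
  S: {$}  A: {a,b}

FOLLOW(A) = ["a", "b"]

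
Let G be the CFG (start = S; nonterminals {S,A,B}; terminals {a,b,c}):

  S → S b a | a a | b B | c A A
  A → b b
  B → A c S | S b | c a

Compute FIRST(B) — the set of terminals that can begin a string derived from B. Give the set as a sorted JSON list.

FIRST sets, iterate to fixpoint:
iter 1:
  A via A→b b: +{b}
  B via B→A c S: +{b}
  B via B→c a: +{c}
  S via S→a a: +{a}
  S via S→b B: +{b}
  S via S→c A A: +{c}
  FIRST[S]={a,b,c}  FIRST[A]={b}  FIRST[B]={b,c}
iter 2:
  B via B→S b: +{a}
  FIRST[S]={a,b,c}  FIRST[A]={b}  FIRST[B]={a,b,c}
iter 3: (no change)
  FIRST[S]={a,b,c}  FIRST[A]={b}  FIRST[B]={a,b,c}

FIRST(B) = ["a", "b", "c"]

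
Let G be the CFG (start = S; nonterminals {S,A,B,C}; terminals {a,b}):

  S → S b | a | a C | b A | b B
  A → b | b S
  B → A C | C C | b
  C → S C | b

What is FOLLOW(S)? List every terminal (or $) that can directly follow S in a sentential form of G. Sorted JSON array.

FIRST iteration:
[1]
  A via A→b: +{b}
  B via B→A C: +{b}
  C via C→b: +{b}
  S via S→a: +{a}
  S via S→b A: +{b}
  S: {a,b}  A: {b}  B: {b}  C: {b}
[2]
  C via C→S C: +{a}
  S: {a,b}  A: {b}  B: {b}  C: {a,b}
[3]
  B via B→C C: +{a}
  S: {a,b}  A: {b}  B: {a,b}  C: {a,b}
[4] — fixpoint
  S: {a,b}  A: {b}  B: {a,b}  C: {a,b}

FOLLOW iteration:
FOLLOW(S) := {$}
[1]
  B→A C: FOLLOW(A) ⊇ FIRST(C) = {a,b}; new: +{a,b}
  B→C C: FOLLOW(C) ⊇ FIRST(C) = {a,b}; new: +{a,b}
  C→S C: FOLLOW(S) ⊇ FIRST(C) = {a,b}; new: +{a,b}
  S→a C: FOLLOW(C) ⊇ FOLLOW(S) ⊇ {$,a,b}; new: +{$}
  S→b A: FOLLOW(A) ⊇ FOLLOW(S) ⊇ {$,a,b}; new: +{$}
  S→b B: FOLLOW(B) ⊇ FOLLOW(S) ⊇ {$,a,b}; new: +{$,a,b}
  FOLLOW[S]={$,a,b}  FOLLOW[A]={$,a,b}  FOLLOW[B]={$,a,b}  FOLLOW[C]={$,a,b}
[2] done
  FOLLOW[S]={$,a,b}  FOLLOW[A]={$,a,b}  FOLLOW[B]={$,a,b}  FOLLOW[C]={$,a,b}

FOLLOW(S) = ["$", "a", "b"]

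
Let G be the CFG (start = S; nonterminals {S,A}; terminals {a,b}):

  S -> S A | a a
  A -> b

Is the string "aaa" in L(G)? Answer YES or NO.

CNF form of G:
  S -> S A | T0 T0
  A -> b
  T0 -> a

CYK fill:
  cell(0,0) a: {T0}  orig:{}
  cell(1,1) a: {T0}  orig:{}
  cell(2,2) a: {T0}  orig:{}
  cell(0,1) aa: {S}
  cell(1,2) aa: {S}
  cell(0,2) aaa: ∅

S ∉ T[0,2] ⇒ NO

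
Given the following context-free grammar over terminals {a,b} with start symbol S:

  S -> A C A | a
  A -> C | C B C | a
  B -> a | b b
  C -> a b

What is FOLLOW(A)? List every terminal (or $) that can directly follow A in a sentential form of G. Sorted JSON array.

FIRST iteration:
[1]
  A via A→a: +{a}
  B via B→a: +{a}
  B via B→b b: +{b}
  C via C→a b: +{a}
  S via S→A C A: +{a}
  FIRST(S)={a}  FIRST(A)={a}  FIRST(B)={a,b}  FIRST(C)={a}
[2] (stable)
  FIRST(S)={a}  FIRST(A)={a}  FIRST(B)={a,b}  FIRST(C)={a}

FOLLOW sets:
seed FOLLOW(S) with $
iter 1:
  A→C B C: FOLLOW(C) ⊇ FIRST(B) = {a,b}; new: +{a,b}
  A→C B C: FOLLOW(B) ⊇ FIRST(C) = {a}; new: +{a}
  S→A C A: FOLLOW(A) ⊇ FIRST(C) = {a}; new: +{a}
  S→A C A: FOLLOW(A) ⊇ FOLLOW(S) ⊇ {$}; new: +{$}
  FOLLOW(S)={$}  FOLLOW(A)={$,a}  FOLLOW(B)={a}  FOLLOW(C)={a,b}
iter 2:
  A→C: FOLLOW(C) ⊇ FOLLOW(A) ⊇ {$,a}; new: +{$}
  FOLLOW(S)={$}  FOLLOW(A)={$,a}  FOLLOW(B)={a}  FOLLOW(C)={$,a,b}
iter 3: — fixpoint
  FOLLOW(S)={$}  FOLLOW(A)={$,a}  FOLLOW(B)={a}  FOLLOW(C)={$,a,b}

FOLLOW(A) = ["$", "a"]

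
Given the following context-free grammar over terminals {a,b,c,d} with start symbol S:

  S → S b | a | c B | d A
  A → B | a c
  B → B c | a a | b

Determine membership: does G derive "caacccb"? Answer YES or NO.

CNF form of G:
  S -> S T2 | T0 B | T3 A | a
  A -> B T0 | T1 T0 | T1 T1 | b
  B -> B T0 | T1 T1 | b
  T0 -> c
  T1 -> a
  T2 -> b
  T3 -> d

CYK table (by increasing span):
  cell(0,0) c: {T0}  orig:{}
  cell(1,1) a: {S,T1}  orig:{S}
  cell(2,2) a: {S,T1}  orig:{S}
  cell(3,3) c: {T0}  orig:{}
  cell(4,4) c: {T0}  orig:{}
  cell(5,5) c: {T0}  orig:{}
  cell(6,6) b: {A,B,T2}  orig:{A,B}
  cell(0,1) ca: ∅
  cell(1,2) aa: {A,B}
  cell(2,3) ac: {A}
  cell(3,4) cc: ∅
  cell(4,5) cc: ∅
  cell(5,6) cb: {S}
  cell(0,2) caa: {S}
  cell(1,3) aac: {A,B}
  cell(2,4) acc: ∅
  cell(3,5) ccc: ∅
  cell(4,6) ccb: ∅
  cell(0,3) caac: {S}
  cell(1,4) aacc: {A,B}
  cell(2,5) accc: ∅
  cell(3,6) cccb: ∅
  cell(0,4) caacc: {S}
  cell(1,5) aaccc: {A,B}
  cell(2,6) acccb: ∅
  cell(0,5) caaccc: {S}
  cell(1,6) aacccb: ∅
  cell(0,6) caacccb: {S}

S ∈ T[0,6] ⇒ YES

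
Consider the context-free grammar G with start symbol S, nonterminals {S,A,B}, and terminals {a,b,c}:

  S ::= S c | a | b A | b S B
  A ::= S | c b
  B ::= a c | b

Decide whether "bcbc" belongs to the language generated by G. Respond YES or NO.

Convert to CNF:
  S -> S T0 | T1 A | T1 X4 | a
  A -> S T0 | T0 T1 | T1 A | T1 X3 | a
  B -> T2 T0 | b
  T0 -> c
  T1 -> b
  T2 -> a
  X3 -> S B
  X4 -> S B

Fill CYK table bottom-up:
  [0..0]={B,T1}  "b"  orig:{B}
  [1..1]={T0}  "c"  orig:{}
  [2..2]={B,T1}  "b"  orig:{B}
  [3..3]={T0}  "c"  orig:{}
  [0..1]=∅  "bc"
  [1..2]={A}  "cb"
  [2..3]=∅  "bc"
  [0..2]={A,S}  "bcb"
  [1..3]=∅  "cbc"
  [0..3]={A,S}  "bcbc"

S ∈ T[0,3] ⇒ YES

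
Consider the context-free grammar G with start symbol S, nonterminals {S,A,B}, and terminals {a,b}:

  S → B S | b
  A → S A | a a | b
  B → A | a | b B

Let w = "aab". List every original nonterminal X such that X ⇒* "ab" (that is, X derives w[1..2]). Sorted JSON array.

CNF form of G:
  S -> B S | b
  A -> S A | T0 T0 | b
  B -> S A | T0 T0 | T1 B | a | b
  T0 -> a
  T1 -> b

CYK fill (cells [i..j] with 1 ≤ i ≤ j ≤ 2 only):
  T[1,1] 'a' = {B,T0}  orig:{B}
  T[2,2] 'b' = {A,B,S,T1}  orig:{A,B,S}
  T[1,2] 'ab' = {S}

Original NTs in T[1,2] deriving "ab": ["S"]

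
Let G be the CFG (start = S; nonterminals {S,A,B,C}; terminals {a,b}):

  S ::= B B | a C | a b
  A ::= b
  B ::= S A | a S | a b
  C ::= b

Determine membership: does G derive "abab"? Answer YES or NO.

Convert to CNF:
  S -> B B | T0 C | T0 T1
  A -> b
  B -> S A | T0 S | T0 T1
  C -> b
  T0 -> a
  T1 -> b

CYK fill:
  cell(0,0) a: {T0}  orig:{}
  cell(1,1) b: {A,C,T1}  orig:{A,C}
  cell(2,2) a: {T0}  orig:{}
  cell(3,3) b: {A,C,T1}  orig:{A,C}
  cell(0,1) ab: {B,S}
  cell(1,2) ba: ∅
  cell(2,3) ab: {B,S}
  cell(0,2) aba: ∅
  cell(1,3) bab: ∅
  cell(0,3) abab: {S}

S ∈ T[0,3] ⇒ YES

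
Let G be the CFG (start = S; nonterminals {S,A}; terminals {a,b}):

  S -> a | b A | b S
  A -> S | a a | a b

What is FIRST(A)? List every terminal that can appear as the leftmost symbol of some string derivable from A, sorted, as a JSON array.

Compute FIRST by fixpoint:
pass 1:
  A via A→a a: +{a}
  S via S→a: +{a}
  S via S→b A: +{b}
  FIRST[S]={a,b}  FIRST[A]={a}
pass 2:
  A via A→S: +{b}
  FIRST[S]={a,b}  FIRST[A]={a,b}
pass 3: — fixpoint
  FIRST[S]={a,b}  FIRST[A]={a,b}

FIRST(A) = ["a", "b"]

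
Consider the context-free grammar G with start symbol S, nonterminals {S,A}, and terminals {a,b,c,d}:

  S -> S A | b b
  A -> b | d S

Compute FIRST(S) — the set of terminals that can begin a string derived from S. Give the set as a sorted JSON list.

FIRST sets, iterate to fixpoint:
iter 1:
  A via A→b: +{b}
  A via A→d S: +{d}
  S via S→b b: +{b}
  FIRST[S]={b}  FIRST[A]={b,d}
iter 2: (no change)
  FIRST[S]={b}  FIRST[A]={b,d}

FIRST(S) = ["b"]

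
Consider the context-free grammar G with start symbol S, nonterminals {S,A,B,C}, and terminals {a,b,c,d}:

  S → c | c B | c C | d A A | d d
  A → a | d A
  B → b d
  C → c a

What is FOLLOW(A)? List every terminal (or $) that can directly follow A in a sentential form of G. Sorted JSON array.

Compute FIRST by fixpoint:
round 1:
  A via A→a: +{a}
  A via A→d A: +{d}
  B via B→b d: +{b}
  C via C→c a: +{c}
  S via S→c: +{c}
  S via S→d A A: +{d}
  FIRST[S]={c,d}  FIRST[A]={a,d}  FIRST[B]={b}  FIRST[C]={c}
round 2: (stable)
  FIRST[S]={c,d}  FIRST[A]={a,d}  FIRST[B]={b}  FIRST[C]={c}

FOLLOW sets:
FOLLOW(S) := {$}
pass 1:
  S→c B: FOLLOW(B) ⊇ FOLLOW(S) ⊇ {$}; new: +{$}
  S→c C: FOLLOW(C) ⊇ FOLLOW(S) ⊇ {$}; new: +{$}
  S→d A A: FOLLOW(A) ⊇ FIRST(A) = {a,d}; new: +{a,d}
  S→d A A: FOLLOW(A) ⊇ FOLLOW(S) ⊇ {$}; new: +{$}
  S: {$}  A: {$,a,d}  B: {$}  C: {$}
pass 2: (stable)
  S: {$}  A: {$,a,d}  B: {$}  C: {$}

FOLLOW(A) = ["$", "a", "d"]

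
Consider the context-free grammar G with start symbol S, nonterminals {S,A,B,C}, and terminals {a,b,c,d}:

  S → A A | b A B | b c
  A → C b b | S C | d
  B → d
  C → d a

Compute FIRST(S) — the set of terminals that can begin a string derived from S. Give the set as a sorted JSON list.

Compute FIRST by fixpoint:
[1]
  A via A→d: +{d}
  B via B→d: +{d}
  C via C→d a: +{d}
  S via S→A A: +{d}
  S via S→b A B: +{b}
  S: {b,d}  A: {d}  B: {d}  C: {d}
[2]
  A via A→S C: +{b}
  S: {b,d}  A: {b,d}  B: {d}  C: {d}
[3] done
  S: {b,d}  A: {b,d}  B: {d}  C: {d}

FIRST(S) = ["b", "d"]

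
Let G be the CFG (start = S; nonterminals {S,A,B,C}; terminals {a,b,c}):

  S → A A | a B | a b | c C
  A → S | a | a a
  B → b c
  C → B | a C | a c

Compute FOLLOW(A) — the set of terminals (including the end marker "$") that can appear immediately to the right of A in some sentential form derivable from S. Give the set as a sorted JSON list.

FIRST iteration:
pass 1:
  A via A→a: +{a}
  B via B→b c: +{b}
  C via C→B: +{b}
  C via C→a C: +{a}
  S via S→A A: +{a}
  S via S→c C: +{c}
  FIRST(S)={a,c}  FIRST(A)={a}  FIRST(B)={b}  FIRST(C)={a,b}
pass 2:
  A via A→S: +{c}
  FIRST(S)={a,c}  FIRST(A)={a,c}  FIRST(B)={b}  FIRST(C)={a,b}
pass 3: — fixpoint
  FIRST(S)={a,c}  FIRST(A)={a,c}  FIRST(B)={b}  FIRST(C)={a,b}

FOLLOW iteration:
FOLLOW(S) := {$}
iter 1:
  S→A A: FOLLOW(A) ⊇ FIRST(A) = {a,c}; new: +{a,c}
  S→A A: FOLLOW(A) ⊇ FOLLOW(S) ⊇ {$}; new: +{$}
  S→a B: FOLLOW(B) ⊇ FOLLOW(S) ⊇ {$}; new: +{$}
  S→c C: FOLLOW(C) ⊇ FOLLOW(S) ⊇ {$}; new: +{$}
  FOLLOW[S]={$}  FOLLOW[A]={$,a,c}  FOLLOW[B]={$}  FOLLOW[C]={$}
iter 2:
  A→S: FOLLOW(S) ⊇ FOLLOW(A) ⊇ {$,a,c}; new: +{a,c}
  S→a B: FOLLOW(B) ⊇ FOLLOW(S) ⊇ {$,a,c}; new: +{a,c}
  S→c C: FOLLOW(C) ⊇ FOLLOW(S) ⊇ {$,a,c}; new: +{a,c}
  FOLLOW[S]={$,a,c}  FOLLOW[A]={$,a,c}  FOLLOW[B]={$,a,c}  FOLLOW[C]={$,a,c}
iter 3: (no change)
  FOLLOW[S]={$,a,c}  FOLLOW[A]={$,a,c}  FOLLOW[B]={$,a,c}  FOLLOW[C]={$,a,c}

FOLLOW(A) = ["$", "a", "c"]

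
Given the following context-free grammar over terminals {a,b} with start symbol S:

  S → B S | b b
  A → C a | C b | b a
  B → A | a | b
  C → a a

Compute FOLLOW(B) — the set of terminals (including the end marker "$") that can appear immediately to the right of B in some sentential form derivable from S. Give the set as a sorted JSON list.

FIRST sets, iterate to fixpoint:
iter 1:
  A via A→b a: +{b}
  B via B→A: +{b}
  B via B→a: +{a}
  C via C→a a: +{a}
  S via S→B S: +{a,b}
  S: {a,b}  A: {b}  B: {a,b}  C: {a}
iter 2:
  A via A→C a: +{a}
  S: {a,b}  A: {a,b}  B: {a,b}  C: {a}
iter 3: — fixpoint
  S: {a,b}  A: {a,b}  B: {a,b}  C: {a}

FOLLOW iteration:
initialize: $ ∈ FOLLOW(S)
round 1:
  A→C a: FOLLOW(C) ⊇ FIRST(a) = {a}; new: +{a}
  A→C b: FOLLOW(C) ⊇ FIRST(b) = {b}; new: +{b}
  S→B S: FOLLOW(B) ⊇ FIRST(S) = {a,b}; new: +{a,b}
  FOLLOW[S]={$}  FOLLOW[A]={}  FOLLOW[B]={a,b}  FOLLOW[C]={a,b}
round 2:
  B→A: FOLLOW(A) ⊇ FOLLOW(B) ⊇ {a,b}; new: +{a,b}
  FOLLOW[S]={$}  FOLLOW[A]={a,b}  FOLLOW[B]={a,b}  FOLLOW[C]={a,b}
round 3: (stable)
  FOLLOW[S]={$}  FOLLOW[A]={a,b}  FOLLOW[B]={a,b}  FOLLOW[C]={a,b}

FOLLOW(B) = ["a", "b"]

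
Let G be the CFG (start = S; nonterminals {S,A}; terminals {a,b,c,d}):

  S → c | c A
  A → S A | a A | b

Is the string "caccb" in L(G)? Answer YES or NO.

CNF form of G:
  S -> T1 A | c
  A -> S A | T0 A | b
  T0 -> a
  T1 -> c

CYK table (by increasing span):
  cell(0,0) c: {S,T1}  orig:{S}
  cell(1,1) a: {T0}  orig:{}
  cell(2,2) c: {S,T1}  orig:{S}
  cell(3,3) c: {S,T1}  orig:{S}
  cell(4,4) b: {A}
  cell(0,1) ca: ∅
  cell(1,2) ac: ∅
  cell(2,3) cc: ∅
  cell(3,4) cb: {A,S}
  cell(0,2) cac: ∅
  cell(1,3) acc: ∅
  cell(2,4) ccb: {A,S}
  cell(0,3) cacc: ∅
  cell(1,4) accb: {A}
  cell(0,4) caccb: {A,S}

S ∈ T[0,4] ⇒ YES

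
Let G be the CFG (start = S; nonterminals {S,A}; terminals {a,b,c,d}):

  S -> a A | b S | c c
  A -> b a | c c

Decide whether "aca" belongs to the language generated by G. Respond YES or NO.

CNF form of G:
  S -> T0 S | T1 A | T2 T2
  A -> T0 T1 | T2 T2
  T0 -> b
  T1 -> a
  T2 -> c

Fill CYK table bottom-up:
  [0..0]={T1}  "a"  orig:{}
  [1..1]={T2}  "c"  orig:{}
  [2..2]={T1}  "a"  orig:{}
  [0..1]=∅  "ac"
  [1..2]=∅  "ca"
  [0..2]=∅  "aca"

S ∉ T[0,2] ⇒ NO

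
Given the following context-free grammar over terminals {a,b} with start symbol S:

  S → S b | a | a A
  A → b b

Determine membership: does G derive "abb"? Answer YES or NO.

Convert to CNF:
  S -> S T0 | T1 A | a
  A -> T0 T0
  T0 -> b
  T1 -> a

Fill CYK table bottom-up:
  cell(0,0) a: {S,T1}  orig:{S}
  cell(1,1) b: {T0}  orig:{}
  cell(2,2) b: {T0}  orig:{}
  cell(0,1) ab: {S}
  cell(1,2) bb: {A}
  cell(0,2) abb: {S}

S ∈ T[0,2] ⇒ YES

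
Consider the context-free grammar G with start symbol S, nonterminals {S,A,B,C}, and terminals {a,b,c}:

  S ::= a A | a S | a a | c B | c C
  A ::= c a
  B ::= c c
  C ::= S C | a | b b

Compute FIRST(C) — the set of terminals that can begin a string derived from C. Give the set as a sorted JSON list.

Compute FIRST by fixpoint:
[1]
  A via A→c a: +{c}
  B via B→c c: +{c}
  C via C→a: +{a}
  C via C→b b: +{b}
  S via S→a A: +{a}
  S via S→c B: +{c}
  S: {a,c}  A: {c}  B: {c}  C: {a,b}
[2]
  C via C→S C: +{c}
  S: {a,c}  A: {c}  B: {c}  C: {a,b,c}
[3] done
  S: {a,c}  A: {c}  B: {c}  C: {a,b,c}

FIRST(C) = ["a", "b", "c"]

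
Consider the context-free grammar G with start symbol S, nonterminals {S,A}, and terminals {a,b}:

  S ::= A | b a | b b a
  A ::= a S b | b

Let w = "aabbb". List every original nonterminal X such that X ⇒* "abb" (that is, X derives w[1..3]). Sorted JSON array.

CNF form of G:
  S -> T0 X3 | T1 T0 | T1 X4 | b
  A -> T0 X2 | b
  T0 -> a
  T1 -> b
  X2 -> S T1
  X3 -> S T1
  X4 -> T1 T0

Fill CYK table bottom-up — only the sub-triangle for w[1..3]:
  T[1,1] 'a' = {T0}  orig:{}
  T[2,2] 'b' = {A,S,T1}  orig:{A,S}
  T[3,3] 'b' = {A,S,T1}  orig:{A,S}
  T[1,2] 'ab' = ∅
  T[2,3] 'bb' = {X2,X3}  orig:{}
  T[1,3] 'abb' = {A,S}

Original NTs in T[1,3] deriving "abb": ["A", "S"]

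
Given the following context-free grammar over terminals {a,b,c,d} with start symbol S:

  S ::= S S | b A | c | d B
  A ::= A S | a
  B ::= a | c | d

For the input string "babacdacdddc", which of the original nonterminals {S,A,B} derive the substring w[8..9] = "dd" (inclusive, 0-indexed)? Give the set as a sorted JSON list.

Convert to CNF:
  S -> S S | T0 A | T1 B | c
  A -> A S | a
  B -> a | c | d
  T0 -> b
  T1 -> d

CYK table (by increasing span) (cells [i..j] with 8 ≤ i ≤ j ≤ 9 only):
  cell(8,8) d: {B,T1}  orig:{B}
  cell(9,9) d: {B,T1}  orig:{B}
  cell(8,9) dd: {S}

Original NTs in T[8,9] deriving "dd": ["S"]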